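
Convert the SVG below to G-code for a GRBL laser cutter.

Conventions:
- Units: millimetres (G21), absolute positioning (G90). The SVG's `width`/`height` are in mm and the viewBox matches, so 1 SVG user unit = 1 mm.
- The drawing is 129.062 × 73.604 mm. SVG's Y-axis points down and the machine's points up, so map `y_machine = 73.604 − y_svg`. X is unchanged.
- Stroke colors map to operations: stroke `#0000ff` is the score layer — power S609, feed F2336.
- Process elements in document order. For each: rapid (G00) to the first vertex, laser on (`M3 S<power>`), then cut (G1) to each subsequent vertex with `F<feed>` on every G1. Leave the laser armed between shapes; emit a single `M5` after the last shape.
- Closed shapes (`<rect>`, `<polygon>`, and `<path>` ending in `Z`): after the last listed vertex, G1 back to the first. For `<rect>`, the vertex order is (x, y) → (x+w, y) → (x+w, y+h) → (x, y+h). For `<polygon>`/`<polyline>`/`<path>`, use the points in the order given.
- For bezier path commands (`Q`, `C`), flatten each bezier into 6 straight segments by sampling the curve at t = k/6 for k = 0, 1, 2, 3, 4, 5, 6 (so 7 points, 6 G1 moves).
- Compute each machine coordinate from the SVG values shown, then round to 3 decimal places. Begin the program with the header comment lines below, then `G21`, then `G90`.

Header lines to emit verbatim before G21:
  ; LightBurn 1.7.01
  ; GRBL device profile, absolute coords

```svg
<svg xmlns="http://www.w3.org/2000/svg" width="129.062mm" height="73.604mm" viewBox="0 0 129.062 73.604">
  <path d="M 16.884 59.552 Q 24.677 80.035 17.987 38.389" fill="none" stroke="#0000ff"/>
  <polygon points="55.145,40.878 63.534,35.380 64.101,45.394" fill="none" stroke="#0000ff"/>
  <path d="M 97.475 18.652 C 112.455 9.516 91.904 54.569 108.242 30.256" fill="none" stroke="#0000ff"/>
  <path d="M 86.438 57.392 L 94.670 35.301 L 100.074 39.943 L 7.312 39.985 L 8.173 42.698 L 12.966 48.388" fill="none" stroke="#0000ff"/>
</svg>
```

; LightBurn 1.7.01
; GRBL device profile, absolute coords
G21
G90
G00 X16.884 Y14.052
M3 S609
G1 X19.079 Y8.950 F2336
G1 X20.470 Y7.300 F2336
G1 X21.056 Y9.101 F2336
G1 X20.838 Y14.354 F2336
G1 X19.815 Y23.059 F2336
G1 X17.987 Y35.215 F2336
G00 X55.145 Y32.726
M3 S609
G1 X63.534 Y38.224 F2336
G1 X64.101 Y28.210 F2336
G1 X55.145 Y32.726 F2336
G00 X97.475 Y54.952
M3 S609
G1 X102.339 Y55.576 F2336
G1 X103.294 Y50.601 F2336
G1 X102.349 Y43.459 F2336
G1 X101.518 Y37.581 F2336
G1 X102.812 Y36.400 F2336
G1 X108.242 Y43.348 F2336
G00 X86.438 Y16.212
M3 S609
G1 X94.670 Y38.303 F2336
G1 X100.074 Y33.661 F2336
G1 X7.312 Y33.619 F2336
G1 X8.173 Y30.906 F2336
G1 X12.966 Y25.216 F2336
M5

1 u = 1 mm; y_m = 73.604 − y.

[1] `<path>` quadratic bezier, #0000ff→score S609 F2336: (16.884,14.052) → (19.079,8.950) → (20.470,7.300) → (21.056,9.101) → (20.838,14.354) → (19.815,23.059) → (17.987,35.215)

[2] `<polygon>` regular polygon, #0000ff→score S609 F2336: (55.145,32.726) → (63.534,38.224) → (64.101,28.210) → (55.145,32.726) (closed)

[3] `<path>` cubic bezier, #0000ff→score S609 F2336: (97.475,54.952) → (102.339,55.576) → (103.294,50.601) → (102.349,43.459) → (101.518,37.581) → (102.812,36.400) → (108.242,43.348)

[4] `<path>` open polyline, #0000ff→score S609 F2336: (86.438,16.212) → (94.670,38.303) → (100.074,33.661) → (7.312,33.619) → (8.173,30.906) → (12.966,25.216)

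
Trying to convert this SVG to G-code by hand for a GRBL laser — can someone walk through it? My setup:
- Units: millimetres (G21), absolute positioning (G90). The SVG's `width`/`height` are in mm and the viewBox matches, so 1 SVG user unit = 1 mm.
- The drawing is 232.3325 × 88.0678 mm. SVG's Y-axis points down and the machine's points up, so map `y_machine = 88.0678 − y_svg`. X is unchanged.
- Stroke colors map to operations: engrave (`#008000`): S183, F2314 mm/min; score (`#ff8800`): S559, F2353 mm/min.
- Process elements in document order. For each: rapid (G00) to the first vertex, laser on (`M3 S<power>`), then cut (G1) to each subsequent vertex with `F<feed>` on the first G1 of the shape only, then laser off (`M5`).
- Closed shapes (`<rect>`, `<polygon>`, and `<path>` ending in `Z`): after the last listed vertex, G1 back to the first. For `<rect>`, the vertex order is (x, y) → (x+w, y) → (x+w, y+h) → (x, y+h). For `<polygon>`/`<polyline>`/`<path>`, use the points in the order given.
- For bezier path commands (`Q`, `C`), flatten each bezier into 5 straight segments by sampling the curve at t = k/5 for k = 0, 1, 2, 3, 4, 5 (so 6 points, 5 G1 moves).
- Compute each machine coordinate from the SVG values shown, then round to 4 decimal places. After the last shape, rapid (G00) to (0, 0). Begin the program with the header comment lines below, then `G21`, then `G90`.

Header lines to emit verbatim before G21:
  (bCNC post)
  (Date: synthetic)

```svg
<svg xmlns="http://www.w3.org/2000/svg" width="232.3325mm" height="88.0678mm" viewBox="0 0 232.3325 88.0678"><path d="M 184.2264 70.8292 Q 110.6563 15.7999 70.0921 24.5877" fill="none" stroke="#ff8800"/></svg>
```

(bCNC post)
(Date: synthetic)
G21
G90
G00 X184.2264 Y17.2386
M3 S559
G1 X156.1186 Y36.6976 F2353
G1 X130.6513 Y51.0513
G1 X107.8244 Y60.2996
G1 X87.6380 Y64.4425
G1 X70.0921 Y63.4801
M5
G00 X0.0000 Y0.0000

1 u = 1 mm; y_m = 88.0678 − y.

[1] `<path>` quadratic bezier, #ff8800→score S559 F2353: (184.2264,17.2386) → (156.1186,36.6976) → (130.6513,51.0513) → (107.8244,60.2996) → (87.6380,64.4425) → (70.0921,63.4801)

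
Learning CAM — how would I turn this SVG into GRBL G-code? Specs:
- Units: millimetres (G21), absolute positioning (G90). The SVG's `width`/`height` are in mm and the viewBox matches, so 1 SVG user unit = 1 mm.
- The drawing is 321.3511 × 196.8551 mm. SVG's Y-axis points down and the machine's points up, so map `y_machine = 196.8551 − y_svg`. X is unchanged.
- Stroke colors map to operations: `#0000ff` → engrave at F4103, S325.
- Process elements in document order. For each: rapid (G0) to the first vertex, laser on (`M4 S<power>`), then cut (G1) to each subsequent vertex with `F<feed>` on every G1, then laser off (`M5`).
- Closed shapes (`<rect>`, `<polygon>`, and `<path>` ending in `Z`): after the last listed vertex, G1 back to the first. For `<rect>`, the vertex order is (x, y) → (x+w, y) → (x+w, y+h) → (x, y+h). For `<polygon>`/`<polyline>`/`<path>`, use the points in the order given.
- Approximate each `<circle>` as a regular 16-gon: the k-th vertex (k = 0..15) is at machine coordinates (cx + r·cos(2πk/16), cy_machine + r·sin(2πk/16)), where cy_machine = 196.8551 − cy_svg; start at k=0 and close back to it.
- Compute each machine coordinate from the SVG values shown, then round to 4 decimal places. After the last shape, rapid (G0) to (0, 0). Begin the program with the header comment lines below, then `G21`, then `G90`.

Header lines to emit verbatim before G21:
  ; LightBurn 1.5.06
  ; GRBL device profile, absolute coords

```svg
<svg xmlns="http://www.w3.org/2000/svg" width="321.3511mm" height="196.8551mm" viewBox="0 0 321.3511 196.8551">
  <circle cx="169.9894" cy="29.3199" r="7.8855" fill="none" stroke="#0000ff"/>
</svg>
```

viewBox `0 0 321.3511 196.8551` with mm width/height → 1 unit = 1 mm. Flip: y_m = 196.8551 − y_svg.

**Shape 1** — `<circle>` circle, stroke `#0000ff` → engrave (S325, F4103). Machine vertices: (177.8749,167.5352) → (177.2747,170.5529) → (175.5653,173.1111) → (173.0071,174.8205) → (169.9894,175.4207) → (166.9717,174.8205) → (164.4135,173.1111) → (162.7041,170.5529) → (162.1039,167.5352) → (162.7041,164.5175) → (164.4135,161.9593) → (166.9717,160.2499) → (169.9894,159.6497) → (173.0071,160.2499) → (175.5653,161.9593) → (177.2747,164.5175) → (177.8749,167.5352). Closed: final G1 returns to the first vertex.

; LightBurn 1.5.06
; GRBL device profile, absolute coords
G21
G90
G0 X177.8749 Y167.5352
M4 S325
G1 X177.2747 Y170.5529 F4103
G1 X175.5653 Y173.1111 F4103
G1 X173.0071 Y174.8205 F4103
G1 X169.9894 Y175.4207 F4103
G1 X166.9717 Y174.8205 F4103
G1 X164.4135 Y173.1111 F4103
G1 X162.7041 Y170.5529 F4103
G1 X162.1039 Y167.5352 F4103
G1 X162.7041 Y164.5175 F4103
G1 X164.4135 Y161.9593 F4103
G1 X166.9717 Y160.2499 F4103
G1 X169.9894 Y159.6497 F4103
G1 X173.0071 Y160.2499 F4103
G1 X175.5653 Y161.9593 F4103
G1 X177.2747 Y164.5175 F4103
G1 X177.8749 Y167.5352 F4103
M5
G0 X0.0000 Y0.0000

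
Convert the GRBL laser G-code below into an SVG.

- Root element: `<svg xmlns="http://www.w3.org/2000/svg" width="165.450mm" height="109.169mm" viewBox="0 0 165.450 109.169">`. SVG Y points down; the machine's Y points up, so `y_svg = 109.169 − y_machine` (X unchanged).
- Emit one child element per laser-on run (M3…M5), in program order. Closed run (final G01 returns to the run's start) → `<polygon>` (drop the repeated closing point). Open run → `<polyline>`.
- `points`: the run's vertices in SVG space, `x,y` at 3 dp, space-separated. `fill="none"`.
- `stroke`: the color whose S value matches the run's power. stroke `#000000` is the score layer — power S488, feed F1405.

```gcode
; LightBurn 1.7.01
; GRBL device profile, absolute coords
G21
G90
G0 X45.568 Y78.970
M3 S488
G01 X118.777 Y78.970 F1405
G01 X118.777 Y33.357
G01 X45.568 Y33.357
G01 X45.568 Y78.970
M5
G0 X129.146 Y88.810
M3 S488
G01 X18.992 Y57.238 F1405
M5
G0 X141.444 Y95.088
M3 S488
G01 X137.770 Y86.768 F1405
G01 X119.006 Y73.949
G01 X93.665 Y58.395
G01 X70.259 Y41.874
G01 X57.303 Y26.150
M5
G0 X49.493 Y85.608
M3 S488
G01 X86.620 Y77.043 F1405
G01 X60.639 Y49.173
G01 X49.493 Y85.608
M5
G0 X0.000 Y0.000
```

<svg xmlns="http://www.w3.org/2000/svg" width="165.450mm" height="109.169mm" viewBox="0 0 165.450 109.169">
  <polygon points="45.568,30.199 118.777,30.199 118.777,75.812 45.568,75.812" fill="none" stroke="#000000"/>
  <polyline points="129.146,20.359 18.992,51.931" fill="none" stroke="#000000"/>
  <polyline points="141.444,14.081 137.770,22.401 119.006,35.220 93.665,50.774 70.259,67.295 57.303,83.019" fill="none" stroke="#000000"/>
  <polygon points="49.493,23.561 86.620,32.126 60.639,59.996" fill="none" stroke="#000000"/>
</svg>

y_svg = 109.169 − y_m. Every run uses S488, so all elements get stroke `#000000` (score).

[1] closed run; points: 45.568,30.199 118.777,30.199 118.777,75.812 45.568,75.812

[2] open run; points: 129.146,20.359 18.992,51.931

[3] open run; points: 141.444,14.081 137.770,22.401 119.006,35.220 93.665,50.774 70.259,67.295 57.303,83.019

[4] closed run; points: 49.493,23.561 86.620,32.126 60.639,59.996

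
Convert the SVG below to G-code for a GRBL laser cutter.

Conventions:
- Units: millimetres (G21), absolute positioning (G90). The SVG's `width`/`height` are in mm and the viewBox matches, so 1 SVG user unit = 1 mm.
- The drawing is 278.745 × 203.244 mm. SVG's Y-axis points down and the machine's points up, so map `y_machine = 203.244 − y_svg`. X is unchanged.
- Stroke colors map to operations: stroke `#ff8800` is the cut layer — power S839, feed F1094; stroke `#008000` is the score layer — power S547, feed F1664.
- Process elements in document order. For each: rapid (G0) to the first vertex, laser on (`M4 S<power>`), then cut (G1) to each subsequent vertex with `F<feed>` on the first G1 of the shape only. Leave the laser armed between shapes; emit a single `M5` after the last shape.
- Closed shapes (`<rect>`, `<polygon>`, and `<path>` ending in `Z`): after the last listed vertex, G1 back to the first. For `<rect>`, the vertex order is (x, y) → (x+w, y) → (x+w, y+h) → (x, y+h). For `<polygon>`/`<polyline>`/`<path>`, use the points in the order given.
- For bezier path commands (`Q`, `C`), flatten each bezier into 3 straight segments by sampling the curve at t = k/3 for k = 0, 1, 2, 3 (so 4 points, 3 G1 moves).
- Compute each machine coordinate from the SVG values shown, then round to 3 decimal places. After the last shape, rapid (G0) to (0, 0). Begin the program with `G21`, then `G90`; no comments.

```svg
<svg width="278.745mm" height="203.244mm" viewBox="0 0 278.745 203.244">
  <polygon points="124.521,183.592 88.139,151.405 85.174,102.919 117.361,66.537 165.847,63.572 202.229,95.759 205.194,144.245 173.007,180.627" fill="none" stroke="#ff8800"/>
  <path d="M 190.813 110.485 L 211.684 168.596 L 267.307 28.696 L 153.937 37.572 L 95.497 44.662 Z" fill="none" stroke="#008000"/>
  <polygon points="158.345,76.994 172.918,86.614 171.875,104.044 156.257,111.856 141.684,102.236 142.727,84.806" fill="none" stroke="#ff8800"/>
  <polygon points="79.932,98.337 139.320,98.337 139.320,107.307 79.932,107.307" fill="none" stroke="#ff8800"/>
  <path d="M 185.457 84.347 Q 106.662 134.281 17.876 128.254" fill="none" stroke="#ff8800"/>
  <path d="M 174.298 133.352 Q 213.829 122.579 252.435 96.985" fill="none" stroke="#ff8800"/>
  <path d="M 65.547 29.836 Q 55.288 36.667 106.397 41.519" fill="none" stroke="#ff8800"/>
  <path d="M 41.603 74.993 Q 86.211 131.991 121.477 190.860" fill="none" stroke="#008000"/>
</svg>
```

viewBox `0 0 278.745 203.244` with mm width/height → 1 unit = 1 mm. Flip: y_m = 203.244 − y_svg.

**Shape 1** — `<polygon>` regular polygon, stroke `#ff8800` → cut (S839, F1094). Machine vertices: (124.521,19.652) → (88.139,51.839) → (85.174,100.325) → (117.361,136.707) → (165.847,139.672) → (202.229,107.485) → (205.194,58.999) → (173.007,22.617) → (124.521,19.652). Closed: final G1 returns to the first vertex.

**Shape 2** — `<path>` closed polygon, stroke `#008000` → score (S547, F1664). Machine vertices: (190.813,92.759) → (211.684,34.648) → (267.307,174.548) → (153.937,165.672) → (95.497,158.582) → (190.813,92.759). Closed: final G1 returns to the first vertex.

**Shape 3** — `<polygon>` regular polygon, stroke `#ff8800` → cut (S839, F1094). Machine vertices: (158.345,126.250) → (172.918,116.630) → (171.875,99.200) → (156.257,91.388) → (141.684,101.008) → (142.727,118.438) → (158.345,126.250). Closed: final G1 returns to the first vertex.

**Shape 4** — `<polygon>` rectangle, stroke `#ff8800` → cut (S839, F1094). Machine vertices: (79.932,104.907) → (139.320,104.907) → (139.320,95.937) → (79.932,95.937) → (79.932,104.907). Closed: final G1 returns to the first vertex.

**Shape 5** — `<path>` quadratic bezier, stroke `#ff8800` → cut (S839, F1094). Control points (SVG): P0=(185.457,84.347), P1=(106.662,134.281), P2=(17.876,128.254); sampled at t=k/3. Machine vertices: (185.457,118.897) → (131.817,91.826) → (75.957,77.190) → (17.876,74.990). Open path.

**Shape 6** — `<path>` quadratic bezier, stroke `#ff8800` → cut (S839, F1094). Control points (SVG): P0=(174.298,133.352), P1=(213.829,122.579), P2=(252.435,96.985); sampled at t=k/3. Machine vertices: (174.298,69.892) → (200.549,78.721) → (226.595,90.843) → (252.435,106.259). Open path.

**Shape 7** — `<path>` quadratic bezier, stroke `#ff8800` → cut (S839, F1094). Control points (SVG): P0=(65.547,29.836), P1=(55.288,36.667), P2=(106.397,41.519); sampled at t=k/3. Machine vertices: (65.547,173.408) → (65.526,169.074) → (79.143,165.180) → (106.397,161.725). Open path.

**Shape 8** — `<path>` quadratic bezier, stroke `#008000` → score (S547, F1664). Control points (SVG): P0=(41.603,74.993), P1=(86.211,131.991), P2=(121.477,190.860); sampled at t=k/3. Machine vertices: (41.603,128.251) → (70.304,90.044) → (96.928,51.422) → (121.477,12.384). Open path.

G21
G90
G0 X124.521 Y19.652
M4 S839
G1 X88.139 Y51.839 F1094
G1 X85.174 Y100.325
G1 X117.361 Y136.707
G1 X165.847 Y139.672
G1 X202.229 Y107.485
G1 X205.194 Y58.999
G1 X173.007 Y22.617
G1 X124.521 Y19.652
G0 X190.813 Y92.759
M4 S547
G1 X211.684 Y34.648 F1664
G1 X267.307 Y174.548
G1 X153.937 Y165.672
G1 X95.497 Y158.582
G1 X190.813 Y92.759
G0 X158.345 Y126.250
M4 S839
G1 X172.918 Y116.630 F1094
G1 X171.875 Y99.200
G1 X156.257 Y91.388
G1 X141.684 Y101.008
G1 X142.727 Y118.438
G1 X158.345 Y126.250
G0 X79.932 Y104.907
M4 S839
G1 X139.320 Y104.907 F1094
G1 X139.320 Y95.937
G1 X79.932 Y95.937
G1 X79.932 Y104.907
G0 X185.457 Y118.897
M4 S839
G1 X131.817 Y91.826 F1094
G1 X75.957 Y77.190
G1 X17.876 Y74.990
G0 X174.298 Y69.892
M4 S839
G1 X200.549 Y78.721 F1094
G1 X226.595 Y90.843
G1 X252.435 Y106.259
G0 X65.547 Y173.408
M4 S839
G1 X65.526 Y169.074 F1094
G1 X79.143 Y165.180
G1 X106.397 Y161.725
G0 X41.603 Y128.251
M4 S547
G1 X70.304 Y90.044 F1664
G1 X96.928 Y51.422
G1 X121.477 Y12.384
M5
G0 X0.000 Y0.000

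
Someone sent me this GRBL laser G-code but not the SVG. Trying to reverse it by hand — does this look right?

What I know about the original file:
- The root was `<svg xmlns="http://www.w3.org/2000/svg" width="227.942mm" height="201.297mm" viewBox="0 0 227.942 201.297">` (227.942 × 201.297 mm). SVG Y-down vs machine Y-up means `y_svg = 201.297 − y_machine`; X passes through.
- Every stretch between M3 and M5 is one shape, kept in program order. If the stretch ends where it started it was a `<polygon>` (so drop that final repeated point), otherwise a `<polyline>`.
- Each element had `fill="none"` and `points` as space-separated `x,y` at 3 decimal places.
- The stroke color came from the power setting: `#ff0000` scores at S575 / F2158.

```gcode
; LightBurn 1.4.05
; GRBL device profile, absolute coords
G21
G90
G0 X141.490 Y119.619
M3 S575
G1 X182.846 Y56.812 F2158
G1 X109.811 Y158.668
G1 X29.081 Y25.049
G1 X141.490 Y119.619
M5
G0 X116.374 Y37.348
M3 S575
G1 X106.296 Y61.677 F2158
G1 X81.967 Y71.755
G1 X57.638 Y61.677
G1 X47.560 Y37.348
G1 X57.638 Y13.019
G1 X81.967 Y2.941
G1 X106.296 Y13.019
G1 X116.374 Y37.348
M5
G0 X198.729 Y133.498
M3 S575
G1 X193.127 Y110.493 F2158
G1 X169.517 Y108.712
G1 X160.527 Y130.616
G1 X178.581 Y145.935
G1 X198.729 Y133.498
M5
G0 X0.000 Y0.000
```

<svg xmlns="http://www.w3.org/2000/svg" width="227.942mm" height="201.297mm" viewBox="0 0 227.942 201.297">
  <polygon points="141.490,81.678 182.846,144.485 109.811,42.629 29.081,176.248" fill="none" stroke="#ff0000"/>
  <polygon points="116.374,163.949 106.296,139.620 81.967,129.542 57.638,139.620 47.560,163.949 57.638,188.278 81.967,198.356 106.296,188.278" fill="none" stroke="#ff0000"/>
  <polygon points="198.729,67.799 193.127,90.804 169.517,92.585 160.527,70.681 178.581,55.362" fill="none" stroke="#ff0000"/>
</svg>

y_svg = 201.297 − y_m. Every run uses S575, so all elements get stroke `#ff0000` (score).

[1] closed run; points: 141.490,81.678 182.846,144.485 109.811,42.629 29.081,176.248

[2] closed run; points: 116.374,163.949 106.296,139.620 81.967,129.542 57.638,139.620 47.560,163.949 57.638,188.278 81.967,198.356 106.296,188.278

[3] closed run; points: 198.729,67.799 193.127,90.804 169.517,92.585 160.527,70.681 178.581,55.362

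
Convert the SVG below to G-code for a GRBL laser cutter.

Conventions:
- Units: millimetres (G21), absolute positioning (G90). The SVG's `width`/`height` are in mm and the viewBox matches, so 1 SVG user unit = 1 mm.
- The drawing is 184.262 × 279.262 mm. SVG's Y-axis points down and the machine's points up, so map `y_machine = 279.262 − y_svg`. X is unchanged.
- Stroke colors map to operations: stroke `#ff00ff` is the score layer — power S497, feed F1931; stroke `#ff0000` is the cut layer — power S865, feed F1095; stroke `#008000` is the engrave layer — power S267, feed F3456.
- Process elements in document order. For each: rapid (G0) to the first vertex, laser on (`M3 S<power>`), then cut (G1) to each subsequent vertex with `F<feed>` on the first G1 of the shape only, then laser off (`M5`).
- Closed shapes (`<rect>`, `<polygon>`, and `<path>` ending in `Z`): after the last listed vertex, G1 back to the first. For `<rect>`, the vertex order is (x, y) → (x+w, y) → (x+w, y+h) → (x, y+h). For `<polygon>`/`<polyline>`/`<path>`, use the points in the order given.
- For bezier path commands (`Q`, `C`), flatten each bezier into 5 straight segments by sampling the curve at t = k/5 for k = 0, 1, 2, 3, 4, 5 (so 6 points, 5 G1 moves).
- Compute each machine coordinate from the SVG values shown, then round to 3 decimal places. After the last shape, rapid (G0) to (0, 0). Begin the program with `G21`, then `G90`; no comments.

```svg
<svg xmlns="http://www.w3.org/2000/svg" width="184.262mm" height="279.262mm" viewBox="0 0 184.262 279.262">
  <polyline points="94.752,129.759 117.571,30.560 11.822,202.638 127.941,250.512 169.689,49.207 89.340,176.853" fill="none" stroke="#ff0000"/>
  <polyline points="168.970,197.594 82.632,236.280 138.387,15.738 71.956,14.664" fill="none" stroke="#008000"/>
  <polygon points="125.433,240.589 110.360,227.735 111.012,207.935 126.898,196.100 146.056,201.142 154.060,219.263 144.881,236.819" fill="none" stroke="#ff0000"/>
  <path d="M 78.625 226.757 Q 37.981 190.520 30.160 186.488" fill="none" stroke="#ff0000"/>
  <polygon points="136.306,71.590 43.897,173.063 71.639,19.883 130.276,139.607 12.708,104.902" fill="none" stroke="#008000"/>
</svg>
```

Since the viewBox matches the mm dimensions, user units are millimetres directly. The only transform is the Y-flip y_m = 279.262 − y_svg.

Shape 1 is a open polyline drawn with `<polyline>`. Its stroke #ff0000 means cut at S865, F1095. After flipping Y the toolpath is (94.752,149.503) → (117.571,248.702) → (11.822,76.624) → (127.941,28.750) → (169.689,230.055) → (89.340,102.409).

Shape 2 is a open polyline drawn with `<polyline>`. Its stroke #008000 means engrave at S267, F3456. After flipping Y the toolpath is (168.970,81.668) → (82.632,42.982) → (138.387,263.524) → (71.956,264.598).

Shape 3 is a regular polygon drawn with `<polygon>`. Its stroke #ff0000 means cut at S865, F1095. After flipping Y the toolpath is (125.433,38.673) → (110.360,51.527) → (111.012,71.327) → (126.898,83.162) → (146.056,78.120) → (154.060,59.999) → (144.881,42.443) → (125.433,38.673), returning to the start.

Shape 4 is a quadratic bezier drawn with `<path>`. Its stroke #ff0000 means cut at S865, F1095. After flipping Y the toolpath is (78.625,52.505) → (63.680,65.712) → (51.361,76.342) → (41.668,84.396) → (34.601,89.873) → (30.160,92.774).

Shape 5 is a closed polygon drawn with `<polygon>`. Its stroke #008000 means engrave at S267, F3456. After flipping Y the toolpath is (136.306,207.672) → (43.897,106.199) → (71.639,259.379) → (130.276,139.655) → (12.708,174.360) → (136.306,207.672), returning to the start.

G21
G90
G0 X94.752 Y149.503
M3 S865
G1 X117.571 Y248.702 F1095
G1 X11.822 Y76.624
G1 X127.941 Y28.750
G1 X169.689 Y230.055
G1 X89.340 Y102.409
M5
G0 X168.970 Y81.668
M3 S267
G1 X82.632 Y42.982 F3456
G1 X138.387 Y263.524
G1 X71.956 Y264.598
M5
G0 X125.433 Y38.673
M3 S865
G1 X110.360 Y51.527 F1095
G1 X111.012 Y71.327
G1 X126.898 Y83.162
G1 X146.056 Y78.120
G1 X154.060 Y59.999
G1 X144.881 Y42.443
G1 X125.433 Y38.673
M5
G0 X78.625 Y52.505
M3 S865
G1 X63.680 Y65.712 F1095
G1 X51.361 Y76.342
G1 X41.668 Y84.396
G1 X34.601 Y89.873
G1 X30.160 Y92.774
M5
G0 X136.306 Y207.672
M3 S267
G1 X43.897 Y106.199 F3456
G1 X71.639 Y259.379
G1 X130.276 Y139.655
G1 X12.708 Y174.360
G1 X136.306 Y207.672
M5
G0 X0.000 Y0.000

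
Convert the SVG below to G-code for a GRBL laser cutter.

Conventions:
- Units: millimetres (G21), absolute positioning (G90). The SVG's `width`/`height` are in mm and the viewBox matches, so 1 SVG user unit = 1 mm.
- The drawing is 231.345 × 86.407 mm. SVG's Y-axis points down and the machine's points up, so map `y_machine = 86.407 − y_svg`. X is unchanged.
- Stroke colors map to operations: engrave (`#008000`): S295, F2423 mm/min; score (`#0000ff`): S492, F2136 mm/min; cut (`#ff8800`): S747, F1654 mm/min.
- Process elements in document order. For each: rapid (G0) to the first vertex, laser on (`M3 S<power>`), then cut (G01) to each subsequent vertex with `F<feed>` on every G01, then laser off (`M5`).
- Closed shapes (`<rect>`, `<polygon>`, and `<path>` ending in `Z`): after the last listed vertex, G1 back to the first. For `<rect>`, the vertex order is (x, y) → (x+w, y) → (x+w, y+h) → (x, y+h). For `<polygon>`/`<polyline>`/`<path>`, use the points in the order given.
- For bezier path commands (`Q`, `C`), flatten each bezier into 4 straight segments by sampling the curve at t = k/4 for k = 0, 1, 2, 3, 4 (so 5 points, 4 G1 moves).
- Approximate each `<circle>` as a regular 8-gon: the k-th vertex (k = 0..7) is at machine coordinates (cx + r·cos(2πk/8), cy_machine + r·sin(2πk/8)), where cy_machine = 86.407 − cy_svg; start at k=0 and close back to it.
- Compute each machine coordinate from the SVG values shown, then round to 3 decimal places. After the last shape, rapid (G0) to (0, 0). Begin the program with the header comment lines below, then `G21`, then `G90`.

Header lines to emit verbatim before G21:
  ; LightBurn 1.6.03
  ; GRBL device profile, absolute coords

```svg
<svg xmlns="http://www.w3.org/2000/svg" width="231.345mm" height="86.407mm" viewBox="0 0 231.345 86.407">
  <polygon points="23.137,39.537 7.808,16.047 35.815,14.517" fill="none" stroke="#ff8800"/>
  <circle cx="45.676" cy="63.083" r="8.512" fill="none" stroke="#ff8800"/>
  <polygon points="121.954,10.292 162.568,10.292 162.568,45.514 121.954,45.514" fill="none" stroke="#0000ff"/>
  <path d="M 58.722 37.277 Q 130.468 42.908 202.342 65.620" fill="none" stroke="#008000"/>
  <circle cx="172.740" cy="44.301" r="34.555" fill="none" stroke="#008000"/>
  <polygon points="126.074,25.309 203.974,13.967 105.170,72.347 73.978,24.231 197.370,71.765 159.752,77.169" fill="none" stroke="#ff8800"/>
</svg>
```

; LightBurn 1.6.03
; GRBL device profile, absolute coords
G21
G90
G0 X23.137 Y46.870
M3 S747
G01 X7.808 Y70.360 F1654
G01 X35.815 Y71.890 F1654
G01 X23.137 Y46.870 F1654
M5
G0 X54.188 Y23.324
M3 S747
G01 X51.695 Y29.343 F1654
G01 X45.676 Y31.836 F1654
G01 X39.657 Y29.343 F1654
G01 X37.164 Y23.324 F1654
G01 X39.657 Y17.305 F1654
G01 X45.676 Y14.812 F1654
G01 X51.695 Y17.305 F1654
G01 X54.188 Y23.324 F1654
M5
G0 X121.954 Y76.115
M3 S492
G01 X162.568 Y76.115 F2136
G01 X162.568 Y40.893 F2136
G01 X121.954 Y40.893 F2136
G01 X121.954 Y76.115 F2136
M5
G0 X58.722 Y49.130
M3 S295
G01 X94.603 Y45.247 F2423
G01 X130.500 Y39.229 F2423
G01 X166.413 Y31.075 F2423
G01 X202.342 Y20.787 F2423
M5
G0 X207.295 Y42.106
M3 S295
G01 X197.174 Y66.540 F2423
G01 X172.740 Y76.661 F2423
G01 X148.306 Y66.540 F2423
G01 X138.185 Y42.106 F2423
G01 X148.306 Y17.672 F2423
G01 X172.740 Y7.551 F2423
G01 X197.174 Y17.672 F2423
G01 X207.295 Y42.106 F2423
M5
G0 X126.074 Y61.098
M3 S747
G01 X203.974 Y72.440 F1654
G01 X105.170 Y14.060 F1654
G01 X73.978 Y62.176 F1654
G01 X197.370 Y14.642 F1654
G01 X159.752 Y9.238 F1654
G01 X126.074 Y61.098 F1654
M5
G0 X0.000 Y0.000

1 u = 1 mm; y_m = 86.407 − y.

[1] `<polygon>` regular polygon, #ff8800→cut S747 F1654: (23.137,46.870) → (7.808,70.360) → (35.815,71.890) → (23.137,46.870) (closed)

[2] `<circle>` circle, #ff8800→cut S747 F1654: (54.188,23.324) → (51.695,29.343) → (45.676,31.836) → (39.657,29.343) → (37.164,23.324) → (39.657,17.305) → (45.676,14.812) → (51.695,17.305) → (54.188,23.324) (closed)

[3] `<polygon>` rectangle, #0000ff→score S492 F2136: (121.954,76.115) → (162.568,76.115) → (162.568,40.893) → (121.954,40.893) → (121.954,76.115) (closed)

[4] `<path>` quadratic bezier, #008000→engrave S295 F2423: (58.722,49.130) → (94.603,45.247) → (130.500,39.229) → (166.413,31.075) → (202.342,20.787)

[5] `<circle>` circle, #008000→engrave S295 F2423: (207.295,42.106) → (197.174,66.540) → (172.740,76.661) → (148.306,66.540) → (138.185,42.106) → (148.306,17.672) → (172.740,7.551) → (197.174,17.672) → (207.295,42.106) (closed)

[6] `<polygon>` closed polygon, #ff8800→cut S747 F1654: (126.074,61.098) → (203.974,72.440) → (105.170,14.060) → (73.978,62.176) → (197.370,14.642) → (159.752,9.238) → (126.074,61.098) (closed)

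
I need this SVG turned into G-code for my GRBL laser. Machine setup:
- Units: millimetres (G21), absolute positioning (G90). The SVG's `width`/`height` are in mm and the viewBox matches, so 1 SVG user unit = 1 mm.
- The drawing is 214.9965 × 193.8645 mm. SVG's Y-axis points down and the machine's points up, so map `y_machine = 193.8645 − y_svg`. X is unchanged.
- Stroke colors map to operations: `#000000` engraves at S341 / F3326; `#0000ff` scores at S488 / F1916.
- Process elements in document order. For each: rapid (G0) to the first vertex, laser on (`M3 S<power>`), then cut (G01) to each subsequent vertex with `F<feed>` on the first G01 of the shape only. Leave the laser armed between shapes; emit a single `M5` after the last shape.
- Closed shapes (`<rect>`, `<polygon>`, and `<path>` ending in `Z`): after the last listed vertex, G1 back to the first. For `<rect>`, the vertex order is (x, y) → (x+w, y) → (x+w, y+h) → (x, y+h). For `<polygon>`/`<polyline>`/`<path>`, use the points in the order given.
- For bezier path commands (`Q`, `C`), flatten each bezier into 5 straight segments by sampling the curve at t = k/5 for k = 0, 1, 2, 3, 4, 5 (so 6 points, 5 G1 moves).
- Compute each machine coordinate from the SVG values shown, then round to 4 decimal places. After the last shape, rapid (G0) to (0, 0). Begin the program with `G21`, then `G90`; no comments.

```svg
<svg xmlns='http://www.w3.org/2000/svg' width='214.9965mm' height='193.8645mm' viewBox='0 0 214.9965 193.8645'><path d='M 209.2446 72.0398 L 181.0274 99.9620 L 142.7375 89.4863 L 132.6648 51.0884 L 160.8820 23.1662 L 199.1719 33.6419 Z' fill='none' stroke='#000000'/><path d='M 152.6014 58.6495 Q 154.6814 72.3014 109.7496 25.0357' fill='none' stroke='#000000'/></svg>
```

G21
G90
G0 X209.2446 Y121.8247
M3 S341
G01 X181.0274 Y93.9025 F3326
G01 X142.7375 Y104.3782
G01 X132.6648 Y142.7761
G01 X160.8820 Y170.6983
G01 X199.1719 Y160.2226
G01 X209.2446 Y121.8247
G0 X152.6014 Y135.2150
M3 S341
G01 X151.5529 Y132.1909 F3326
G01 X146.7435 Y134.0403
G01 X138.1732 Y140.7631
G01 X125.8418 Y152.3592
G01 X109.7496 Y168.8288
M5
G0 X0.0000 Y0.0000

Since the viewBox matches the mm dimensions, user units are millimetres directly. The only transform is the Y-flip y_m = 193.8645 − y_svg.

Shape 1 is a regular polygon drawn with `<path>`. Its stroke #000000 means engrave at S341, F3326. After flipping Y the toolpath is (209.2446,121.8247) → (181.0274,93.9025) → (142.7375,104.3782) → (132.6648,142.7761) → (160.8820,170.6983) → (199.1719,160.2226) → (209.2446,121.8247), returning to the start.

Shape 2 is a quadratic bezier drawn with `<path>`. Its stroke #000000 means engrave at S341, F3326. After flipping Y the toolpath is (152.6014,135.2150) → (151.5529,132.1909) → (146.7435,134.0403) → (138.1732,140.7631) → (125.8418,152.3592) → (109.7496,168.8288).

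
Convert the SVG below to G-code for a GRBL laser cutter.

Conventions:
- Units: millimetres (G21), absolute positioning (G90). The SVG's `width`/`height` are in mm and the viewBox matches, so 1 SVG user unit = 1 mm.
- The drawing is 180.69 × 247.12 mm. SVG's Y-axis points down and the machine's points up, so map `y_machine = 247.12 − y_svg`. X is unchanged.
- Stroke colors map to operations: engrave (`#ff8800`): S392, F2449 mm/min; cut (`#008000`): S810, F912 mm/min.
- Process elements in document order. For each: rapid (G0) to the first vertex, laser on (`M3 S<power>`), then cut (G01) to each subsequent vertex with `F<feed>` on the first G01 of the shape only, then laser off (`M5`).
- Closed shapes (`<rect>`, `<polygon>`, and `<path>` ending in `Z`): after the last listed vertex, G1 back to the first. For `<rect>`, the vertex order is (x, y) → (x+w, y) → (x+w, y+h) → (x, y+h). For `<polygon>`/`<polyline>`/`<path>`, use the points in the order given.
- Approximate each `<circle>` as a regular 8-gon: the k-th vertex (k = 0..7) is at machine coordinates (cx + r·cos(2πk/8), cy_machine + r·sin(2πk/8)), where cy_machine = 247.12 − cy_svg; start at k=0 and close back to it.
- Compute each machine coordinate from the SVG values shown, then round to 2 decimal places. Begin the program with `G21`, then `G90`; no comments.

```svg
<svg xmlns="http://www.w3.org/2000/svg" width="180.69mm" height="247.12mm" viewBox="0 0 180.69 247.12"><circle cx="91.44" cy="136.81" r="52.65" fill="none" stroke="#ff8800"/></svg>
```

G21
G90
G0 X144.09 Y110.31
M3 S392
G01 X128.67 Y147.54 F2449
G01 X91.44 Y162.96
G01 X54.21 Y147.54
G01 X38.79 Y110.31
G01 X54.21 Y73.08
G01 X91.44 Y57.66
G01 X128.67 Y73.08
G01 X144.09 Y110.31
M5

1 u = 1 mm; y_m = 247.12 − y.

[1] `<circle>` circle, #ff8800→engrave S392 F2449: (144.09,110.31) → (128.67,147.54) → (91.44,162.96) → (54.21,147.54) → (38.79,110.31) → (54.21,73.08) → (91.44,57.66) → (128.67,73.08) → (144.09,110.31) (closed)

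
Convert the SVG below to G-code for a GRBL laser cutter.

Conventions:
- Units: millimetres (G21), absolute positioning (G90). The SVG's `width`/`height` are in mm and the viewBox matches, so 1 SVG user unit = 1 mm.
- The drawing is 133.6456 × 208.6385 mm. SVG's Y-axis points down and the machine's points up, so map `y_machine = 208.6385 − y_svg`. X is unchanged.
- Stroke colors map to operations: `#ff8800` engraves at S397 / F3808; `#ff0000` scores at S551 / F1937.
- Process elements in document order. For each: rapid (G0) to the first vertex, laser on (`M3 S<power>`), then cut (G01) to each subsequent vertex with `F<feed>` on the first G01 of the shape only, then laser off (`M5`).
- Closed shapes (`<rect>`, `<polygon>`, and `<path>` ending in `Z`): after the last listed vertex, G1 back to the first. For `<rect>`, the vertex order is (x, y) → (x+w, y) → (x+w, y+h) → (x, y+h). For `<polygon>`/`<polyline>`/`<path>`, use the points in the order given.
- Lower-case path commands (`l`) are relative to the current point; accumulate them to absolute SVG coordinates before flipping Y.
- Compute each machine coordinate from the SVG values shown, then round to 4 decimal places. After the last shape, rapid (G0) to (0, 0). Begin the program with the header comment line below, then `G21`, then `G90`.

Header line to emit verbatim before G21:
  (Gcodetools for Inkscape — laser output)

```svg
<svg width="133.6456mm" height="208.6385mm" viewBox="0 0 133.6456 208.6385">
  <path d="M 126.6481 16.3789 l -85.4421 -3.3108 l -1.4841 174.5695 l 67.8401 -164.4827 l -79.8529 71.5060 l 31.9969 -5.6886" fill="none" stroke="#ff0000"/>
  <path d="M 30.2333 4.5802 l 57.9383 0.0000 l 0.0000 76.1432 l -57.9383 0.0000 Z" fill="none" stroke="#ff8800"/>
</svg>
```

Since the viewBox matches the mm dimensions, user units are millimetres directly. The only transform is the Y-flip y_m = 208.6385 − y_svg.

Shape 1 is a open polyline drawn with `<path>`. Its stroke #ff0000 means score at S551, F1937. After flipping Y the toolpath is (126.6481,192.2596) → (41.2060,195.5704) → (39.7219,21.0009) → (107.5620,185.4836) → (27.7091,113.9776) → (59.7060,119.6662).

Shape 2 is a rectangle drawn with `<path>`. Its stroke #ff8800 means engrave at S397, F3808. After flipping Y the toolpath is (30.2333,204.0583) → (88.1716,204.0583) → (88.1716,127.9151) → (30.2333,127.9151) → (30.2333,204.0583), returning to the start.

(Gcodetools for Inkscape — laser output)
G21
G90
G0 X126.6481 Y192.2596
M3 S551
G01 X41.2060 Y195.5704 F1937
G01 X39.7219 Y21.0009
G01 X107.5620 Y185.4836
G01 X27.7091 Y113.9776
G01 X59.7060 Y119.6662
M5
G0 X30.2333 Y204.0583
M3 S397
G01 X88.1716 Y204.0583 F3808
G01 X88.1716 Y127.9151
G01 X30.2333 Y127.9151
G01 X30.2333 Y204.0583
M5
G0 X0.0000 Y0.0000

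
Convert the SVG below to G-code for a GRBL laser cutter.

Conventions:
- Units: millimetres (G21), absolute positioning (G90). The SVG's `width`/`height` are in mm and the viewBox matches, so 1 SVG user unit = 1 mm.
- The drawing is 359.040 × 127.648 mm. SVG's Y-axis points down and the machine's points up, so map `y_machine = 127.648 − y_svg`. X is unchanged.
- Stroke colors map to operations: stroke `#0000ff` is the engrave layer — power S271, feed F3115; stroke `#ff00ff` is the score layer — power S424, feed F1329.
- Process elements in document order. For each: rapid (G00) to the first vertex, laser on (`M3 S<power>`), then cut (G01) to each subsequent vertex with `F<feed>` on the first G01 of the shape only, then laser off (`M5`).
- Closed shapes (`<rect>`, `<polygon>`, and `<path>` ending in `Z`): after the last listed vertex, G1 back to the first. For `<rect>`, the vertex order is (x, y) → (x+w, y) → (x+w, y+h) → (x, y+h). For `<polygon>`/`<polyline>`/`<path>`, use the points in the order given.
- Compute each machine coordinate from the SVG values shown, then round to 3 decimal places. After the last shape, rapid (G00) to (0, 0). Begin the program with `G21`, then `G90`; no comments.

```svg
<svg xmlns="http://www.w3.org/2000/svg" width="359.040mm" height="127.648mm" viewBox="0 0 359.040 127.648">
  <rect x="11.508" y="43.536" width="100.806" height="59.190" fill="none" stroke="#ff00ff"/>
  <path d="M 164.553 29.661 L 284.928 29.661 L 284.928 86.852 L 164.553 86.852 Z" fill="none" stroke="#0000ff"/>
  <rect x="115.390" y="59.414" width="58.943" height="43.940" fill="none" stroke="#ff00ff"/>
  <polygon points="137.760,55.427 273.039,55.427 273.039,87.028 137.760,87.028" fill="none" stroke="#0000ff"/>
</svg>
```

Since the viewBox matches the mm dimensions, user units are millimetres directly. The only transform is the Y-flip y_m = 127.648 − y_svg.

Shape 1 is a rectangle drawn with `<rect>`. Its stroke #ff00ff means score at S424, F1329. After flipping Y the toolpath is (11.508,84.112) → (112.314,84.112) → (112.314,24.922) → (11.508,24.922) → (11.508,84.112), returning to the start.

Shape 2 is a rectangle drawn with `<path>`. Its stroke #0000ff means engrave at S271, F3115. After flipping Y the toolpath is (164.553,97.987) → (284.928,97.987) → (284.928,40.796) → (164.553,40.796) → (164.553,97.987), returning to the start.

Shape 3 is a rectangle drawn with `<rect>`. Its stroke #ff00ff means score at S424, F1329. After flipping Y the toolpath is (115.390,68.234) → (174.333,68.234) → (174.333,24.294) → (115.390,24.294) → (115.390,68.234), returning to the start.

Shape 4 is a rectangle drawn with `<polygon>`. Its stroke #0000ff means engrave at S271, F3115. After flipping Y the toolpath is (137.760,72.221) → (273.039,72.221) → (273.039,40.620) → (137.760,40.620) → (137.760,72.221), returning to the start.

G21
G90
G00 X11.508 Y84.112
M3 S424
G01 X112.314 Y84.112 F1329
G01 X112.314 Y24.922
G01 X11.508 Y24.922
G01 X11.508 Y84.112
M5
G00 X164.553 Y97.987
M3 S271
G01 X284.928 Y97.987 F3115
G01 X284.928 Y40.796
G01 X164.553 Y40.796
G01 X164.553 Y97.987
M5
G00 X115.390 Y68.234
M3 S424
G01 X174.333 Y68.234 F1329
G01 X174.333 Y24.294
G01 X115.390 Y24.294
G01 X115.390 Y68.234
M5
G00 X137.760 Y72.221
M3 S271
G01 X273.039 Y72.221 F3115
G01 X273.039 Y40.620
G01 X137.760 Y40.620
G01 X137.760 Y72.221
M5
G00 X0.000 Y0.000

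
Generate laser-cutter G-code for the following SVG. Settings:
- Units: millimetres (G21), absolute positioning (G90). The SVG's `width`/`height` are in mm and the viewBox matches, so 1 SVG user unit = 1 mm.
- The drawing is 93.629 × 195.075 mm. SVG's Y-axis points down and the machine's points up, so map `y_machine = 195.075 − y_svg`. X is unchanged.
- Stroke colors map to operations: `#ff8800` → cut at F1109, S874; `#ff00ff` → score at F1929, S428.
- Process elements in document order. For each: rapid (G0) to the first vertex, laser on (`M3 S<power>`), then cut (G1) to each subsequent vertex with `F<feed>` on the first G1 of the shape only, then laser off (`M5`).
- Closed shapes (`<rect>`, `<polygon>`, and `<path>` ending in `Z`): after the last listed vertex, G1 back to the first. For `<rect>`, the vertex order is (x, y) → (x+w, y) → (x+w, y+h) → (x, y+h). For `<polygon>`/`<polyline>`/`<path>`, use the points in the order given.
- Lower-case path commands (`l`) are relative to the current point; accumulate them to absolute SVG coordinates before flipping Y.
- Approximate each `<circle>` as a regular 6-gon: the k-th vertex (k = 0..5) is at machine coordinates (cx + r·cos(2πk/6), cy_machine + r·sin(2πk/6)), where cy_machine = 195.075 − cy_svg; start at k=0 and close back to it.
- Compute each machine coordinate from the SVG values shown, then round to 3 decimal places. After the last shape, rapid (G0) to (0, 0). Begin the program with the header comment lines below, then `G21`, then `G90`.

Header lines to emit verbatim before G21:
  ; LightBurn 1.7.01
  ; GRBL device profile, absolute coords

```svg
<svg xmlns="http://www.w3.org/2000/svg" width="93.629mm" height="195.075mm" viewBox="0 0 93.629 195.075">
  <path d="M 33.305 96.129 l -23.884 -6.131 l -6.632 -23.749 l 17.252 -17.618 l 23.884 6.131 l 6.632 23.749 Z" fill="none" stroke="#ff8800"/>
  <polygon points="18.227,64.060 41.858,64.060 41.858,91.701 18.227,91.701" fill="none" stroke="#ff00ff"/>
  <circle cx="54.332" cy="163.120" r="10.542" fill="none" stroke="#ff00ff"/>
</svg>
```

viewBox `0 0 93.629 195.075` with mm width/height → 1 unit = 1 mm. Flip: y_m = 195.075 − y_svg.

**Shape 1** — `<path>` regular polygon, stroke `#ff8800` → cut (S874, F1109). Machine vertices: (33.305,98.946) → (9.421,105.077) → (2.789,128.826) → (20.041,146.444) → (43.925,140.313) → (50.557,116.564) → (33.305,98.946). Closed: final G1 returns to the first vertex.

**Shape 2** — `<polygon>` rectangle, stroke `#ff00ff` → score (S428, F1929). Machine vertices: (18.227,131.015) → (41.858,131.015) → (41.858,103.374) → (18.227,103.374) → (18.227,131.015). Closed: final G1 returns to the first vertex.

**Shape 3** — `<circle>` circle, stroke `#ff00ff` → score (S428, F1929). Machine vertices: (64.874,31.955) → (59.603,41.085) → (49.061,41.085) → (43.790,31.955) → (49.061,22.825) → (59.603,22.825) → (64.874,31.955). Closed: final G1 returns to the first vertex.

; LightBurn 1.7.01
; GRBL device profile, absolute coords
G21
G90
G0 X33.305 Y98.946
M3 S874
G1 X9.421 Y105.077 F1109
G1 X2.789 Y128.826
G1 X20.041 Y146.444
G1 X43.925 Y140.313
G1 X50.557 Y116.564
G1 X33.305 Y98.946
M5
G0 X18.227 Y131.015
M3 S428
G1 X41.858 Y131.015 F1929
G1 X41.858 Y103.374
G1 X18.227 Y103.374
G1 X18.227 Y131.015
M5
G0 X64.874 Y31.955
M3 S428
G1 X59.603 Y41.085 F1929
G1 X49.061 Y41.085
G1 X43.790 Y31.955
G1 X49.061 Y22.825
G1 X59.603 Y22.825
G1 X64.874 Y31.955
M5
G0 X0.000 Y0.000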